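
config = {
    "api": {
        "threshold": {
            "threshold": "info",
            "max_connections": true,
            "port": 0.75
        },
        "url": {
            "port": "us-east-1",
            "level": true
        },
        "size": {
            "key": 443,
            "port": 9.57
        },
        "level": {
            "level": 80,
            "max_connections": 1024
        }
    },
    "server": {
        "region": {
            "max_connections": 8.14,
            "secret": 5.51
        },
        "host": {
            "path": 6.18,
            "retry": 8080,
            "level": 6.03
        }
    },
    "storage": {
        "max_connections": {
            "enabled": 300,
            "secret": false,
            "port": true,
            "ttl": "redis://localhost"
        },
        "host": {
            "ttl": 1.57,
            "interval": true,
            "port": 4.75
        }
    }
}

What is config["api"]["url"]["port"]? "us-east-1"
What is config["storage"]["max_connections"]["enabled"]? 300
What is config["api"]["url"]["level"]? True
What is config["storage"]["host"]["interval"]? True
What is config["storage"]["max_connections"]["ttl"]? "redis://localhost"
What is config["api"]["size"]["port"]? 9.57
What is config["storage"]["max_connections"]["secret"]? False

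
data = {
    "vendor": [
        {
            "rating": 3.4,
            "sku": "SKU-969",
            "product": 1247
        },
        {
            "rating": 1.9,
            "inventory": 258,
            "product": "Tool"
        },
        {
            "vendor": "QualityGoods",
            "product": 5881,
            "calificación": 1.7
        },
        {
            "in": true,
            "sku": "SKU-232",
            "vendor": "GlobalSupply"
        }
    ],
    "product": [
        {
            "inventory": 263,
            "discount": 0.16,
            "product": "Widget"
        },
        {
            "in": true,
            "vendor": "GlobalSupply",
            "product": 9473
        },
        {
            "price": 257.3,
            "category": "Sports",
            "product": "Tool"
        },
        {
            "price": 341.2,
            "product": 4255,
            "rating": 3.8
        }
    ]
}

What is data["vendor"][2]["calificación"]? 1.7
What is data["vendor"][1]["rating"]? 1.9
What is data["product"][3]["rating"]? 3.8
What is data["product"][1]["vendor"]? "GlobalSupply"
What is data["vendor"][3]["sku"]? "SKU-232"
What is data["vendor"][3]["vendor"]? "GlobalSupply"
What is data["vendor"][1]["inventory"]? 258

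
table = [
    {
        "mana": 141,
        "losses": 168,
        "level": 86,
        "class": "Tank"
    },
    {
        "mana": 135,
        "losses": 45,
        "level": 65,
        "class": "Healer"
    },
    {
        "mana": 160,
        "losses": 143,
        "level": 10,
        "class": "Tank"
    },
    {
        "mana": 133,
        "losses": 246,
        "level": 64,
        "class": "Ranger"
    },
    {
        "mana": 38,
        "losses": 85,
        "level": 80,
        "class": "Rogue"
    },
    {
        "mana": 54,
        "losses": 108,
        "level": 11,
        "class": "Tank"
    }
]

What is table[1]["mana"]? 135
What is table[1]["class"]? "Healer"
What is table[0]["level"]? 86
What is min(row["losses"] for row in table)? 45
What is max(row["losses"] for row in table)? 246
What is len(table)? 6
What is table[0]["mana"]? 141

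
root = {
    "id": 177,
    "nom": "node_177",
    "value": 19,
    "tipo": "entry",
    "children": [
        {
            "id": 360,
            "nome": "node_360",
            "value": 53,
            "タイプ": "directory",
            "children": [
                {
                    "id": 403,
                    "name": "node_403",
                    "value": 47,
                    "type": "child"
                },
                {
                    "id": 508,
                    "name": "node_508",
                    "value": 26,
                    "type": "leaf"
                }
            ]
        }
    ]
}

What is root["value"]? 19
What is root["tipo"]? "entry"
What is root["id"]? 177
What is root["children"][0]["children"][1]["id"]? 508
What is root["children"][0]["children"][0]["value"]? 47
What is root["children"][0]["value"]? 53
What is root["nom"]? "node_177"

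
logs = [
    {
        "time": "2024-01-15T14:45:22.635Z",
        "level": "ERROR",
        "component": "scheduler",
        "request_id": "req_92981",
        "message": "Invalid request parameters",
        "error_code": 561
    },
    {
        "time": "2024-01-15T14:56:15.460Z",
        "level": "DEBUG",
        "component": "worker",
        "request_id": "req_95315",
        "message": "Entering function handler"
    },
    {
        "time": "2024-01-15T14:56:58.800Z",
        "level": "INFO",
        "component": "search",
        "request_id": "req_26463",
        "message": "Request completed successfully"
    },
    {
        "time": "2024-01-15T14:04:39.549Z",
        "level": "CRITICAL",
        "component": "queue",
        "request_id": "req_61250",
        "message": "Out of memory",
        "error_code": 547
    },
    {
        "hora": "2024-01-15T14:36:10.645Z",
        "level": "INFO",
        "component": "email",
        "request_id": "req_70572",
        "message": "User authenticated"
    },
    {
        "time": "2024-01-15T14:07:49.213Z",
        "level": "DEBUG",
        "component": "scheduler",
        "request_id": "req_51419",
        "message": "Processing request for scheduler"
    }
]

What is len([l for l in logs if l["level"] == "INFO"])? 2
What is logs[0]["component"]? "scheduler"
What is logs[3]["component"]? "queue"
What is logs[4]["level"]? "INFO"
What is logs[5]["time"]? "2024-01-15T14:07:49.213Z"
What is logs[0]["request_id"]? "req_92981"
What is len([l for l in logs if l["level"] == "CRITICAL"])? 1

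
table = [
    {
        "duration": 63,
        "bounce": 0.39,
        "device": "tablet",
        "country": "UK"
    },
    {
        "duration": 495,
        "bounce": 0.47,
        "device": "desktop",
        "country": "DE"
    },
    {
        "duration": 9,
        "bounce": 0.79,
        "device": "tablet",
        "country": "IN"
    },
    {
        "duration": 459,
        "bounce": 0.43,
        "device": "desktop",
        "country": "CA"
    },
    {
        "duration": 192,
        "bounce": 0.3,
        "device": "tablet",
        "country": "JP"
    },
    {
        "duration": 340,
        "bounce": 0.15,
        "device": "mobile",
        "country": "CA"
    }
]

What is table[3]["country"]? "CA"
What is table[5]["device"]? "mobile"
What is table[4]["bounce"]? 0.3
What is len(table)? 6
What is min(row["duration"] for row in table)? 9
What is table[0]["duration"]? 63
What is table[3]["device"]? "desktop"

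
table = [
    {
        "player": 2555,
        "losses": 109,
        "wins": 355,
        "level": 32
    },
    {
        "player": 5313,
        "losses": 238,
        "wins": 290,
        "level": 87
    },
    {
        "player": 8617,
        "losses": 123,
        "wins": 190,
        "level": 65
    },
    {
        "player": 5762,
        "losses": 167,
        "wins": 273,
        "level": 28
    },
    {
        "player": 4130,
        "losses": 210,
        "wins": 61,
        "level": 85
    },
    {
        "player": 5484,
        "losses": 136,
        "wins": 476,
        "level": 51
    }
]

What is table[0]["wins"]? 355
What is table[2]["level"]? 65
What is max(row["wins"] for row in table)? 476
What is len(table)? 6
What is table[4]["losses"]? 210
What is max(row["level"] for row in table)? 87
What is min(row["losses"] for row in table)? 109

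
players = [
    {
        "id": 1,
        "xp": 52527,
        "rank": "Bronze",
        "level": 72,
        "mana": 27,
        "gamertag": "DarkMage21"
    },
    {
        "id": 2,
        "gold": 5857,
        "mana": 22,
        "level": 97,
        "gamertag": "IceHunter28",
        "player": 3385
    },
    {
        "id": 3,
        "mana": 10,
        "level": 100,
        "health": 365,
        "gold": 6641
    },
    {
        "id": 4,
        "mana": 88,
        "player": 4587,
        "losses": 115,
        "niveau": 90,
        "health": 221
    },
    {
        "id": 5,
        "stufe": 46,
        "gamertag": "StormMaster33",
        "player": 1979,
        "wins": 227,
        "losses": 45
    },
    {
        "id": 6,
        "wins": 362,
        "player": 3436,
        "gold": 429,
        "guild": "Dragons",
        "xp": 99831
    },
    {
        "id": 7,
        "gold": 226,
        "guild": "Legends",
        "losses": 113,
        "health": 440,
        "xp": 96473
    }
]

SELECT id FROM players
[1, 2, 3, 4, 5, 6, 7]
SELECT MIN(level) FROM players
72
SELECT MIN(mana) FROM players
10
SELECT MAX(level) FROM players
100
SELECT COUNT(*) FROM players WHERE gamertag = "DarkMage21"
1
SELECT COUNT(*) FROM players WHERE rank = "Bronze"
1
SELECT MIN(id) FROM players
1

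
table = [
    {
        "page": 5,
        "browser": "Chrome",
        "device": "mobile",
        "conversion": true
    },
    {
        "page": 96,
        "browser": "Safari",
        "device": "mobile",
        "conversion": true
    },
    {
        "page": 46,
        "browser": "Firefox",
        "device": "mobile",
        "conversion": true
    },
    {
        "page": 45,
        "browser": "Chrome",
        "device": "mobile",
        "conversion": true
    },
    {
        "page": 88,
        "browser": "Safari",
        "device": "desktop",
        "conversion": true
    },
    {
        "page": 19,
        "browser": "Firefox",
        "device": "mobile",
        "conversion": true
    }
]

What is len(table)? 6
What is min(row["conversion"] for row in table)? True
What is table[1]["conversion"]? True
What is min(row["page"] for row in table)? 5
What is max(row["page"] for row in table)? 96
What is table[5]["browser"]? "Firefox"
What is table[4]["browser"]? "Safari"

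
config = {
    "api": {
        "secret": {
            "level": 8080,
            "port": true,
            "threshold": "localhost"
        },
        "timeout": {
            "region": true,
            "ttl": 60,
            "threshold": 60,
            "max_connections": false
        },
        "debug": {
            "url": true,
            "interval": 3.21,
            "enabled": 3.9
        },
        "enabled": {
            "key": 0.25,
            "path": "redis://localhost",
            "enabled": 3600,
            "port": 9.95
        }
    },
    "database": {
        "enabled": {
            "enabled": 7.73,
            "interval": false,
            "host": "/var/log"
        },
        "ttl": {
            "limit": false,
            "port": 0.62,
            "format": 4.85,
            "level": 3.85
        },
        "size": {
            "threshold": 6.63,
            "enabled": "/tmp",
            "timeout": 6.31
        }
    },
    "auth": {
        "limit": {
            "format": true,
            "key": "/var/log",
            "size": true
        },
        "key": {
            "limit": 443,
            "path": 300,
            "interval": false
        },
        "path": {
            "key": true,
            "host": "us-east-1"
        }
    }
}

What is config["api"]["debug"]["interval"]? 3.21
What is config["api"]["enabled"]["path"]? "redis://localhost"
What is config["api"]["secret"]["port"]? True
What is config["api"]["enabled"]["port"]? 9.95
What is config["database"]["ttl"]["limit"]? False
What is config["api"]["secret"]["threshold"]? "localhost"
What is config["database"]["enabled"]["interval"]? False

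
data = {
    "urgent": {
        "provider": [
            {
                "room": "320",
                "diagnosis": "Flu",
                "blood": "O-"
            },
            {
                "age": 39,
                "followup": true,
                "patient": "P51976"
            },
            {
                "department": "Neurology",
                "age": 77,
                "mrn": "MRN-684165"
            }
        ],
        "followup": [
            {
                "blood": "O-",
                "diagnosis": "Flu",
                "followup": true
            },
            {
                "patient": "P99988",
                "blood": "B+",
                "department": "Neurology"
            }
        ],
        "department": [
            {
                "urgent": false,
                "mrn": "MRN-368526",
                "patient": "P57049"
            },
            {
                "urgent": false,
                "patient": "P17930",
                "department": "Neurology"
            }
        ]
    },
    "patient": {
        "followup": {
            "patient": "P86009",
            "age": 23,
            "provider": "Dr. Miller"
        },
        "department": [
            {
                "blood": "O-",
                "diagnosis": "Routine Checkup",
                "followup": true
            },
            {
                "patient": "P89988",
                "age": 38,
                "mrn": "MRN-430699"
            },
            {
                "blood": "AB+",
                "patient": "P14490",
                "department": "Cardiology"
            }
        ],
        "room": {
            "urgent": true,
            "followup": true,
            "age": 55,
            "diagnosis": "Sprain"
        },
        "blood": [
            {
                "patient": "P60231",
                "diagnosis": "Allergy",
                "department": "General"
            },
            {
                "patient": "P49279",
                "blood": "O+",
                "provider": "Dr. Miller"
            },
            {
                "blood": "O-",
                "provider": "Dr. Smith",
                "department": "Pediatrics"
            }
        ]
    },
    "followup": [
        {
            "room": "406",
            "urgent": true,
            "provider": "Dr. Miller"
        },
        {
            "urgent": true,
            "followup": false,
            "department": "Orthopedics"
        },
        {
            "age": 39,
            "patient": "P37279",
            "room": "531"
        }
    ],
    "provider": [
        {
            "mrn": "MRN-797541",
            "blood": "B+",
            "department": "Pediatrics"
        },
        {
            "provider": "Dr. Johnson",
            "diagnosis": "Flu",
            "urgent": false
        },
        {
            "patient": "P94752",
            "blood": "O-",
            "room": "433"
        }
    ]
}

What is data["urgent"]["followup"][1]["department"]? "Neurology"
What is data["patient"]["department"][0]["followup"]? True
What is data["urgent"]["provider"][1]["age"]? 39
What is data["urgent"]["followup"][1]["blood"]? "B+"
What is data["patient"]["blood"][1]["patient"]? "P49279"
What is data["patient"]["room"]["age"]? 55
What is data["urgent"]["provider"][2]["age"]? 77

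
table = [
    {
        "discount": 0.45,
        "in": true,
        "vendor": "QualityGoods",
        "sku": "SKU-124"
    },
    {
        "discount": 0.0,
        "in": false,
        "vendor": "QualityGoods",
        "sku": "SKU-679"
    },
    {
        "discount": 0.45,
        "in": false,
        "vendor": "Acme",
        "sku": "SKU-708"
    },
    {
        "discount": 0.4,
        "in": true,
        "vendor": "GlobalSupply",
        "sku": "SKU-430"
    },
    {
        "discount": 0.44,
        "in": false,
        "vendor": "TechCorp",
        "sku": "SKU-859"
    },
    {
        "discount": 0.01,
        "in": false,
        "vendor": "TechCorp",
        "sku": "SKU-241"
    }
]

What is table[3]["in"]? True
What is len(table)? 6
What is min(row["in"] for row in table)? False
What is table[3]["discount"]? 0.4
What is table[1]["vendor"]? "QualityGoods"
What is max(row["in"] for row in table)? True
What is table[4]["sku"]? "SKU-859"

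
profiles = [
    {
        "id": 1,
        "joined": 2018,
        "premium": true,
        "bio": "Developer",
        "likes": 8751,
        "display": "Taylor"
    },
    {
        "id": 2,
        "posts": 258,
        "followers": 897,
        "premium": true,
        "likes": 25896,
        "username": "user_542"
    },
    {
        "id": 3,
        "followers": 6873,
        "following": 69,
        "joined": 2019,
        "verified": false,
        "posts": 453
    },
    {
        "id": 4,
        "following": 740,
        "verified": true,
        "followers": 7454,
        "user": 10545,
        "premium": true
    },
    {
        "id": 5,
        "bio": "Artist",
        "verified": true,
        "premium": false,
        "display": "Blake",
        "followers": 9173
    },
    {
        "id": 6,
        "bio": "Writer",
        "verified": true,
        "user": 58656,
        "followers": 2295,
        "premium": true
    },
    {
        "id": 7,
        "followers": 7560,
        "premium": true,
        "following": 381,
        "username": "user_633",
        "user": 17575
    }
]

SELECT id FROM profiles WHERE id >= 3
[3, 4, 5, 6, 7]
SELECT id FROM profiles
[1, 2, 3, 4, 5, 6, 7]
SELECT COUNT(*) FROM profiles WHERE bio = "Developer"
1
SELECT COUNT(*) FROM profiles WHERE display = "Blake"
1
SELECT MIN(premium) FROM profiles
False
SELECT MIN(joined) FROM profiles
2018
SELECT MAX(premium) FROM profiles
True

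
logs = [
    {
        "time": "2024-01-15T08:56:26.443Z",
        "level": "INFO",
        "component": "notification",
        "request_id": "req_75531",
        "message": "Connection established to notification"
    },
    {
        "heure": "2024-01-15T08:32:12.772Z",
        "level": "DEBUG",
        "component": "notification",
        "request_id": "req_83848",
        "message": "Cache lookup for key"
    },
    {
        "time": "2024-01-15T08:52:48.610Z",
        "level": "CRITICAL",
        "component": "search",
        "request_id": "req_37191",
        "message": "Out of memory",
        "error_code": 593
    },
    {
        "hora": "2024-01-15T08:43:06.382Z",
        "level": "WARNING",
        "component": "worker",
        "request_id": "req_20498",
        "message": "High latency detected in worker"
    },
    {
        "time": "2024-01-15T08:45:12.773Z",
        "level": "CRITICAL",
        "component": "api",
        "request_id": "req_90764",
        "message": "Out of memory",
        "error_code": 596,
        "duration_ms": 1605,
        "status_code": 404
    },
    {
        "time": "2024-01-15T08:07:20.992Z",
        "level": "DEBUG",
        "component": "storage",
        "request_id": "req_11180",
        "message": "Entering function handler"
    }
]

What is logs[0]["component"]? "notification"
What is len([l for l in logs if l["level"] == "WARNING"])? 1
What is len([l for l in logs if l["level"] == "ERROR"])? 0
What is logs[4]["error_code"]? 596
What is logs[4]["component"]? "api"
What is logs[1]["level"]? "DEBUG"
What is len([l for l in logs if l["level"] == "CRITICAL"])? 2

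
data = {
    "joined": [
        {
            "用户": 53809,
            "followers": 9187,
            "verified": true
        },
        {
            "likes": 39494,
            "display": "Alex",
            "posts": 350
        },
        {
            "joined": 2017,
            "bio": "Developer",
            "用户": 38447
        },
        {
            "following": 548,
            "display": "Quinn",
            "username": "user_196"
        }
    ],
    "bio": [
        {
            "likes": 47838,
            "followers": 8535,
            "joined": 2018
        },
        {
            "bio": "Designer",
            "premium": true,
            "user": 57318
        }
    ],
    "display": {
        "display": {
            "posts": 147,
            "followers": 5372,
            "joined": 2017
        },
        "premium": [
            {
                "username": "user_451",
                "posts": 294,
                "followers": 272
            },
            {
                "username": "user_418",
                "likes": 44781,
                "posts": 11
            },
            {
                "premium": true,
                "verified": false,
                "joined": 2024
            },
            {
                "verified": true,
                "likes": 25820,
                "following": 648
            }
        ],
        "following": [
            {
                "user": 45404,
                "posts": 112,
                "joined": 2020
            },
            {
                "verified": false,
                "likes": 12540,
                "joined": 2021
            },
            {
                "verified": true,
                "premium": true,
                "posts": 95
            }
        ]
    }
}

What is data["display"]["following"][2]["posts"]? 95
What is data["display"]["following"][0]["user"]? 45404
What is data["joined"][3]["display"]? "Quinn"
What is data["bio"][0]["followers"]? 8535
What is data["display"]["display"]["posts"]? 147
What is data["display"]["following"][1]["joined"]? 2021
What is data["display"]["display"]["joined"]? 2017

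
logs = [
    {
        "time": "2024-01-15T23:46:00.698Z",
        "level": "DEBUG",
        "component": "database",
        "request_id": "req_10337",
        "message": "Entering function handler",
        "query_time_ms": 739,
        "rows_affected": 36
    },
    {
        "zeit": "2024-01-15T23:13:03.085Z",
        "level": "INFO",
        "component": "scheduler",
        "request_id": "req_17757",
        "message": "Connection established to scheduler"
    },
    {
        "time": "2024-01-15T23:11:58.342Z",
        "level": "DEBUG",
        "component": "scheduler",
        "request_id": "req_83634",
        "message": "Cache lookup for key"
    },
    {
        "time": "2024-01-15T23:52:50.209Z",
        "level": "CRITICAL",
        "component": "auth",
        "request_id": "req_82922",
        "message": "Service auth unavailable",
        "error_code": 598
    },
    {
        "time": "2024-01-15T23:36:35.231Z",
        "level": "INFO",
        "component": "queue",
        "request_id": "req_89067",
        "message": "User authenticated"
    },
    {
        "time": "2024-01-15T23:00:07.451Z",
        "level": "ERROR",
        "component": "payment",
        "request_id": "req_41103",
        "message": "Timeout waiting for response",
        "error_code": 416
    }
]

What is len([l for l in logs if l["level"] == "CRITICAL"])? 1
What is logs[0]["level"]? "DEBUG"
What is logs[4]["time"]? "2024-01-15T23:36:35.231Z"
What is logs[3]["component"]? "auth"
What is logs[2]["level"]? "DEBUG"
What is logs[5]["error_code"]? 416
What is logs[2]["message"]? "Cache lookup for key"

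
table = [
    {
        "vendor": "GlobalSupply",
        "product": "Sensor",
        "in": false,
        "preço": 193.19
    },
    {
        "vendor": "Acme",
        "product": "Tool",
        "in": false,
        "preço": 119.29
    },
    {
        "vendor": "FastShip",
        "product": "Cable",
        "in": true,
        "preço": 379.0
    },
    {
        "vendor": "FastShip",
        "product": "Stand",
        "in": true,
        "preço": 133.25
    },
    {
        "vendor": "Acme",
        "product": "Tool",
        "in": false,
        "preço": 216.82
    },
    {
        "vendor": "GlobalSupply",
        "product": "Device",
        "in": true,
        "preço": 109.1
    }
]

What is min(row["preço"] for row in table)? 109.1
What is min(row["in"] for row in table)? False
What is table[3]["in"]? True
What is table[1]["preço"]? 119.29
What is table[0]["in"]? False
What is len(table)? 6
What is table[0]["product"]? "Sensor"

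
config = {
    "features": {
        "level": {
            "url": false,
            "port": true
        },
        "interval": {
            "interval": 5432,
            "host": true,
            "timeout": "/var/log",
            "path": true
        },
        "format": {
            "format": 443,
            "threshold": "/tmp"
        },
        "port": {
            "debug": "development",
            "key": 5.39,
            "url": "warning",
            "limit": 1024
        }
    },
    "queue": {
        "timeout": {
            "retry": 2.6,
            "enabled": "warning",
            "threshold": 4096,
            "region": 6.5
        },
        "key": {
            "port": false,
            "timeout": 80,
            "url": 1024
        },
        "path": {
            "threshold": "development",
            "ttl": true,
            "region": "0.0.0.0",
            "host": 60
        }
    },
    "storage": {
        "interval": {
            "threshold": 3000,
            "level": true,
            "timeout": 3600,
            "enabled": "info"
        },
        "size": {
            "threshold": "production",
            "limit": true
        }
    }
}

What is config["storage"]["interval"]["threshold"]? 3000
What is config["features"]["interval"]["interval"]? 5432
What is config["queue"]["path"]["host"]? 60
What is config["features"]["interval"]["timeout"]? "/var/log"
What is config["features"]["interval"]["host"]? True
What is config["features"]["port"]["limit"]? 1024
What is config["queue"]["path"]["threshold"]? "development"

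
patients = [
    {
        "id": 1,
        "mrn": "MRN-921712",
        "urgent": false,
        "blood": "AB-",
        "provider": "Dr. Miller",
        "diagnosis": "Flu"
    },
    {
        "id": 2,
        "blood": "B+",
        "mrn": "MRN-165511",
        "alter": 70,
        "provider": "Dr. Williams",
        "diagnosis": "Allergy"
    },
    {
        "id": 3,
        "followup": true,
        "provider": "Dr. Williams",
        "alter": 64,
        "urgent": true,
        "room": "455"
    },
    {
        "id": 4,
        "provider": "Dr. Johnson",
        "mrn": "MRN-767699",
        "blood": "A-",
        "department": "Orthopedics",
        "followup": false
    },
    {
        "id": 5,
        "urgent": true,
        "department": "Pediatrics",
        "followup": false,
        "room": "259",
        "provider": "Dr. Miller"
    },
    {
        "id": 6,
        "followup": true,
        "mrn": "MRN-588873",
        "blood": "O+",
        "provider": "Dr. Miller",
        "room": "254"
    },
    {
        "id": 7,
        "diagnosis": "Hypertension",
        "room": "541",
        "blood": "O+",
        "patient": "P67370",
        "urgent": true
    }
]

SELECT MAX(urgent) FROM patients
True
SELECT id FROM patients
[1, 2, 3, 4, 5, 6, 7]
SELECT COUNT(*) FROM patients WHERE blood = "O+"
2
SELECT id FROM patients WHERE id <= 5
[1, 2, 3, 4, 5]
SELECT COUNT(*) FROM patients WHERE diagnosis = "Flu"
1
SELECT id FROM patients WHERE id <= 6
[1, 2, 3, 4, 5, 6]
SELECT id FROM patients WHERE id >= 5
[5, 6, 7]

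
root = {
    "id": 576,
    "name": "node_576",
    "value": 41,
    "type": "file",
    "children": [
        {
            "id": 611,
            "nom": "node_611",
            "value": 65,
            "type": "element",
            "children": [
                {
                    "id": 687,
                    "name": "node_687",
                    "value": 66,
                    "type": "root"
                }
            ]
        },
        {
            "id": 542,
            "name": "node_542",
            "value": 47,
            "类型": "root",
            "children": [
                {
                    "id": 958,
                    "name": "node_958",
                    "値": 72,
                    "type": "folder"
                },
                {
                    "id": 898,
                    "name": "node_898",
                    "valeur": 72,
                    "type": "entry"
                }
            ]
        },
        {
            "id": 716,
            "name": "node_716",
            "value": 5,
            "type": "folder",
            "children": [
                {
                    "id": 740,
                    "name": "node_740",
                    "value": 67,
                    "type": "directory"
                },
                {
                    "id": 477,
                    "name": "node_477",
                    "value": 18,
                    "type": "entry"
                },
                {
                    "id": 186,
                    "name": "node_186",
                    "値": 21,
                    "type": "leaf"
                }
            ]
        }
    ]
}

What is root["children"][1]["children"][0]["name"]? "node_958"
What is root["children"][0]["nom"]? "node_611"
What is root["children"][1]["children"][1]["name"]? "node_898"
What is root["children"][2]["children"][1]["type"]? "entry"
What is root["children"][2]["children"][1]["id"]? 477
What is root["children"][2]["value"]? 5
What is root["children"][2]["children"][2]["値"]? 21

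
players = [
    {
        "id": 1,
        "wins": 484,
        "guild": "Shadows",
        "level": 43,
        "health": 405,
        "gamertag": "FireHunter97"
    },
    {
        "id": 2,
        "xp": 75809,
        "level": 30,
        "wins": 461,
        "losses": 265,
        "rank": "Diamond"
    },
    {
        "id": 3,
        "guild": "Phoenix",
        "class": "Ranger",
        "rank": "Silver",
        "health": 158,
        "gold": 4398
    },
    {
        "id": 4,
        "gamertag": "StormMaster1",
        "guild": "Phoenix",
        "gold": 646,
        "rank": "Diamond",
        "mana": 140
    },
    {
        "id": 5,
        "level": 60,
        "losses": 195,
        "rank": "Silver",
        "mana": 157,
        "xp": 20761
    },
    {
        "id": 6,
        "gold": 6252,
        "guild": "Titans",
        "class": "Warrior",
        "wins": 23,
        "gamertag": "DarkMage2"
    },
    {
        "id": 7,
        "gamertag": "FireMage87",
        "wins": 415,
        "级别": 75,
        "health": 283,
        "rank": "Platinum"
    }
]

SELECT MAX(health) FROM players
405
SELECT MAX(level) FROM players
60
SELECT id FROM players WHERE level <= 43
[1, 2]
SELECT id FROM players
[1, 2, 3, 4, 5, 6, 7]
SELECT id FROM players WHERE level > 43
[5]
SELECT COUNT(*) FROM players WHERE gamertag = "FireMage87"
1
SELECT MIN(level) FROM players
30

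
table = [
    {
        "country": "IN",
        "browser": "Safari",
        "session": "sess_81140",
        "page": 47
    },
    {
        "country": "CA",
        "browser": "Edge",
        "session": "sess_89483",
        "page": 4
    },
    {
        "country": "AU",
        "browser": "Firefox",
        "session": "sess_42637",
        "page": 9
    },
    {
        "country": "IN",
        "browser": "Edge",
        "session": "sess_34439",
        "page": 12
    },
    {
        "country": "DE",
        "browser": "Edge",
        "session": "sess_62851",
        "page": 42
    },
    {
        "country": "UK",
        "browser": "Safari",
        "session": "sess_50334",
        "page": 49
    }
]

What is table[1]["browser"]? "Edge"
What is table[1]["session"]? "sess_89483"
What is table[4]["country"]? "DE"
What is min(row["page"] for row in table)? 4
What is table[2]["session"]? "sess_42637"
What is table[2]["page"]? 9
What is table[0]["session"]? "sess_81140"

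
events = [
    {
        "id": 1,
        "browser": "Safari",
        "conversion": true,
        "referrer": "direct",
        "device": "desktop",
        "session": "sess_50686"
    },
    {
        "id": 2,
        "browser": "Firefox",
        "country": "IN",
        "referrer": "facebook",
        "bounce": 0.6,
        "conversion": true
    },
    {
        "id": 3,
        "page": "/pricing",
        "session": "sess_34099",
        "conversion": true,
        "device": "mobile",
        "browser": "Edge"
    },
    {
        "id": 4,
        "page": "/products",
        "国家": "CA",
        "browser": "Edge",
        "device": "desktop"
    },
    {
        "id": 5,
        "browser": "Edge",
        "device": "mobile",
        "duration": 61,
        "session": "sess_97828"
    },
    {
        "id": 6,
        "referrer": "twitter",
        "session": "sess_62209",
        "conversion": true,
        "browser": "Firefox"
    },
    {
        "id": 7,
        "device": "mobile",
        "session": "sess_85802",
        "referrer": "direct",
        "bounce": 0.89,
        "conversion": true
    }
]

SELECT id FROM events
[1, 2, 3, 4, 5, 6, 7]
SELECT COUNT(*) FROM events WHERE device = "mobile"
3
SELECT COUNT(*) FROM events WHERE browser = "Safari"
1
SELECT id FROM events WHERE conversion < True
[]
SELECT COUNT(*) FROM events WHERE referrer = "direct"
2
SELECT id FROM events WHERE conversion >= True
[1, 2, 3, 6, 7]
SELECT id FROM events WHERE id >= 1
[1, 2, 3, 4, 5, 6, 7]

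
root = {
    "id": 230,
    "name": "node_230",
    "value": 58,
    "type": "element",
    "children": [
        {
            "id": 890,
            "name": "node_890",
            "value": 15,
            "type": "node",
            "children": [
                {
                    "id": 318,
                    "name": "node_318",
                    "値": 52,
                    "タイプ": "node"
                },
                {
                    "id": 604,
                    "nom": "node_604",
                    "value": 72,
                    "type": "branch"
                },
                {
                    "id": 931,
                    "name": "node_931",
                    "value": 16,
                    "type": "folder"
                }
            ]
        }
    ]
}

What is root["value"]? 58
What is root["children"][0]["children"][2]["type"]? "folder"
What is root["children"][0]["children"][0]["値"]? 52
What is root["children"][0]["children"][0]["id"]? 318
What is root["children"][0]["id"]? 890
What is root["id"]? 230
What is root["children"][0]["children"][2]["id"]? 931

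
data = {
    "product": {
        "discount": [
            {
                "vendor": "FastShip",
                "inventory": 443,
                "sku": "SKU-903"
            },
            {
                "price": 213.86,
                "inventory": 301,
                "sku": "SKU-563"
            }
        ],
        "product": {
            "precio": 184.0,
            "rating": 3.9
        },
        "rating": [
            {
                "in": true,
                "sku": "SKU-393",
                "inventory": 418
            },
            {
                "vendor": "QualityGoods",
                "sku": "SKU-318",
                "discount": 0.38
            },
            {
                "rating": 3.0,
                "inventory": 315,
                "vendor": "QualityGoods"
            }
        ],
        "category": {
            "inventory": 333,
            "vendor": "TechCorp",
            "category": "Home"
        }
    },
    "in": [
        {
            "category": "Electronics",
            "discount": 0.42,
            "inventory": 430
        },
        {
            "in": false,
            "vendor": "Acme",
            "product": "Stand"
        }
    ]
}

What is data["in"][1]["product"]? "Stand"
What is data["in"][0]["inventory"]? 430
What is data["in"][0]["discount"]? 0.42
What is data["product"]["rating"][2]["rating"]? 3.0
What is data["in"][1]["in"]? False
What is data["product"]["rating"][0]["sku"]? "SKU-393"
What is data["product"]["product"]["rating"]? 3.9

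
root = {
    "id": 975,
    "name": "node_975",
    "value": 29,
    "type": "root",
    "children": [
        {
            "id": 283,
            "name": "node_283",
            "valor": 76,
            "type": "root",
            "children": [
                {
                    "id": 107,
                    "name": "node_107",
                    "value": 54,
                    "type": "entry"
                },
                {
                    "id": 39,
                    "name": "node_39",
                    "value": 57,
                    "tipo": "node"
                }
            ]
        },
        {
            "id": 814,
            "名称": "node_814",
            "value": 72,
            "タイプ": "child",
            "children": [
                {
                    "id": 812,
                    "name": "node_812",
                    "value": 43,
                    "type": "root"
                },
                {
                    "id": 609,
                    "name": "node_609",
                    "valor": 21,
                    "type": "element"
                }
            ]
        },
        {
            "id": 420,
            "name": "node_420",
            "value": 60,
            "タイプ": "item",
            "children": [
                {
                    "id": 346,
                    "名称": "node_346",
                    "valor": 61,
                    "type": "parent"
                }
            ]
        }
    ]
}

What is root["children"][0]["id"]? 283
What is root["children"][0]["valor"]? 76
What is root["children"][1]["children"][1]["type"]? "element"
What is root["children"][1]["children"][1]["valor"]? 21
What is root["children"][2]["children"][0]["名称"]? "node_346"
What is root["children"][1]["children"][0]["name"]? "node_812"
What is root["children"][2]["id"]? 420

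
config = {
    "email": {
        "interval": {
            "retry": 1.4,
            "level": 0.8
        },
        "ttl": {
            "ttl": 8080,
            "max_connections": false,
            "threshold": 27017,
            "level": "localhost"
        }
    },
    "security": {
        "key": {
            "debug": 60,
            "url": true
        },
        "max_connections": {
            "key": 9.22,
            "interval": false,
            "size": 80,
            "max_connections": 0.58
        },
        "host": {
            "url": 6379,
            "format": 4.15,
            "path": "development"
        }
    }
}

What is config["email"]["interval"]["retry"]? 1.4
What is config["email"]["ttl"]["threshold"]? 27017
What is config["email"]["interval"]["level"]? 0.8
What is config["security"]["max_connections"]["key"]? 9.22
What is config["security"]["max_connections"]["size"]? 80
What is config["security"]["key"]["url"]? True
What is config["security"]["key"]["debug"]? 60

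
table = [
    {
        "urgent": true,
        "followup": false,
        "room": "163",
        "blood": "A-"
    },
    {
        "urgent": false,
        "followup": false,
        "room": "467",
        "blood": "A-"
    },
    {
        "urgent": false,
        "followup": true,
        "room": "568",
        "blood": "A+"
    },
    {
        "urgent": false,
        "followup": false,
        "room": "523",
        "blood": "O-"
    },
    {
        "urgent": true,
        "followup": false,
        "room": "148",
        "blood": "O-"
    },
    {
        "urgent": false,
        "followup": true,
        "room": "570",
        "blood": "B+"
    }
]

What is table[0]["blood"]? "A-"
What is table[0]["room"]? "163"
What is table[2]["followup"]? True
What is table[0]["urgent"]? True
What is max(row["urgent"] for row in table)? True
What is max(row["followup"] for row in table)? True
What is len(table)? 6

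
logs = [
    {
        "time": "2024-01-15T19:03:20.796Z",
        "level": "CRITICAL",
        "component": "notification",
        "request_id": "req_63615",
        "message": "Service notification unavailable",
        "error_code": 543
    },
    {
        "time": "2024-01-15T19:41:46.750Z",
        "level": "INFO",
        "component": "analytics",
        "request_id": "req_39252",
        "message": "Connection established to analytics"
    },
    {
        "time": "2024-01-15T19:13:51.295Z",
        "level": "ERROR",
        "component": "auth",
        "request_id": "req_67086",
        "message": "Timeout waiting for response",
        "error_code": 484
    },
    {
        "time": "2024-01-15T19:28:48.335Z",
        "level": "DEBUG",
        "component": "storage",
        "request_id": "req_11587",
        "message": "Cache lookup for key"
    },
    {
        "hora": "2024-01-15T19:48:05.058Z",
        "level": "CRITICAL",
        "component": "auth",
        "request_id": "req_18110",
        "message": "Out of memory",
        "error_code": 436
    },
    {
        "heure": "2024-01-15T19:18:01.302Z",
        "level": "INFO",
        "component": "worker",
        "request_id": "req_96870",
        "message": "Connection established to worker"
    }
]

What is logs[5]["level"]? "INFO"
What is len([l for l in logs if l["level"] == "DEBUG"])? 1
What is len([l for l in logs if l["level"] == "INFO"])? 2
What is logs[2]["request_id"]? "req_67086"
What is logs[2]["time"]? "2024-01-15T19:13:51.295Z"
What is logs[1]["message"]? "Connection established to analytics"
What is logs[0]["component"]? "notification"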